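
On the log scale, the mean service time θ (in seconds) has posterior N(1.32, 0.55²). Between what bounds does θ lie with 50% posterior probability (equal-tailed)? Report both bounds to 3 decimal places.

[2.583, 5.425]

On the log scale the 50% interval is 1.32 ± 0.674 × 0.55 = [0.9490, 1.6910].
Exponentiate: [e^0.9490, e^1.6910] = [2.583, 5.425].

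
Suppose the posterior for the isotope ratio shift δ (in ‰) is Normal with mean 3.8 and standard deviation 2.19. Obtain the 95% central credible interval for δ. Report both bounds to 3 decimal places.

The posterior is symmetric, so the 95% equal-tailed interval is δ = 3.8 ± z·2.19 with z = 1.960.
Half-width: 1.960 × 2.19 = 4.292.
3.8 − 4.292 = -0.492; 3.8 + 4.292 = 8.092.

[-0.492, 8.092]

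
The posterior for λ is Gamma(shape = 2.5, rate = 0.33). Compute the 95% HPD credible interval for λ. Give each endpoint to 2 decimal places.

[0.45, 16.96]

The posterior is unimodal and skewed, so the HPD interval has equal density at both endpoints and is the shortest 95% interval.
Solving f(0.45) = f(16.96) with F(16.96) − F(0.45) = 0.95 gives [0.45, 16.96].
For comparison, the equal-tailed interval is [1.26, 19.44]; the HPD is narrower and shifted toward the mode.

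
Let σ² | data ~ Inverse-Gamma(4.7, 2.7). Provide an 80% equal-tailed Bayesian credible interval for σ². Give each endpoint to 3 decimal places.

[0.355, 1.215]

Inverse-Gamma(4.7, 2.7) quantiles: F⁻¹(0.1) and F⁻¹(0.9).
Equivalently, 1/σ² ~ Gamma(4.7, rate = 2.7); invert its 0.9 and 0.1 quantiles.
Posterior mean ≈ 0.730, SD ≈ 0.444; a Normal approximation gives roughly [0.161, 1.299].
Exact: lower = 0.355; upper = 1.215.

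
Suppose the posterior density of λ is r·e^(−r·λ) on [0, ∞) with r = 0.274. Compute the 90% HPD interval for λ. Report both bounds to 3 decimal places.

The exponential density is strictly decreasing on [0, ∞), so the HPD interval is anchored at 0: [0, q] with P(λ ≤ q) = 0.90.
q = −ln(1 − 0.90) / 0.274 = 2.3026 / 0.274 = 8.404.

[0.000, 8.404]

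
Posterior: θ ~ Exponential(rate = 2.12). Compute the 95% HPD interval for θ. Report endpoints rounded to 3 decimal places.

The exponential density is strictly decreasing on [0, ∞), so the HPD interval is anchored at 0: [0, q] with P(θ ≤ q) = 0.95.
q = −ln(1 − 0.95) / 2.12 = 2.9957 / 2.12 = 1.413.

[0.000, 1.413]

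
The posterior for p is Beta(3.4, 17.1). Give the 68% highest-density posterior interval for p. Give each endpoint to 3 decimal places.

[0.066, 0.218]

The posterior is unimodal and skewed, so the HPD interval has equal density at both endpoints and is the shortest 68% interval.
Solving f(0.066) = f(0.218) with F(0.218) − F(0.066) = 0.68 gives [0.066, 0.218].
For comparison, the equal-tailed interval is [0.087, 0.246]; the HPD is narrower and shifted toward the mode.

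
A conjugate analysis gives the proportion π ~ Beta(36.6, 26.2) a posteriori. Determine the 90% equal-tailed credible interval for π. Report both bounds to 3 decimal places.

Posterior: Beta(36.6, 26.2).
Equal-tailed 90% interval: the 0.05 and 0.95 quantiles of Beta(36.6, 26.2).
Posterior mean ≈ 0.583, SD ≈ 0.062; a Normal approximation gives roughly [0.481, 0.684].
Exact: F⁻¹(0.05) = 0.480; F⁻¹(0.95) = 0.683.

[0.480, 0.683]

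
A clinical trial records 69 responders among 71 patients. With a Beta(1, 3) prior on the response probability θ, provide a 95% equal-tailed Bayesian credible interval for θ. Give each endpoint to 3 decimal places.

Posterior: Beta(1+69, 3+2) = Beta(70, 5).
Equal-tailed 95% interval: the 0.025 and 0.975 quantiles of Beta(70, 5).
Posterior mean ≈ 0.933, SD ≈ 0.029; a Normal approximation gives roughly [0.877, 0.989].
Exact: F⁻¹(0.025) = 0.867; F⁻¹(0.975) = 0.978.

[0.867, 0.978]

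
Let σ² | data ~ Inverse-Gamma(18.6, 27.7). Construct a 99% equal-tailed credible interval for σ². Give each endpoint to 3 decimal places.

Inverse-Gamma(18.6, 27.7) quantiles: F⁻¹(0.005) and F⁻¹(0.995).
Equivalently, 1/σ² ~ Gamma(18.6, rate = 27.7); invert its 0.995 and 0.005 quantiles.
Posterior mean ≈ 1.574, SD ≈ 0.386; a Normal approximation gives roughly [0.579, 2.569].
Exact: lower = 0.877; upper = 2.958.

[0.877, 2.958]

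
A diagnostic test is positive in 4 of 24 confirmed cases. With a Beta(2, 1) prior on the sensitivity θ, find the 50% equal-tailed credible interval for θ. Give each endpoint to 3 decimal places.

[0.165, 0.272]

Posterior: Beta(2+4, 1+20) = Beta(6, 21).
Equal-tailed 50% interval: the 0.25 and 0.75 quantiles of Beta(6, 21).
Posterior mean ≈ 0.222, SD ≈ 0.079; a Normal approximation gives roughly [0.169, 0.275].
Exact: F⁻¹(0.25) = 0.165; F⁻¹(0.75) = 0.272.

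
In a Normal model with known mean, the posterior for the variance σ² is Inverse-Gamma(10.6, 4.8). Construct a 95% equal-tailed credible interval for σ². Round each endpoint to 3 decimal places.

[0.269, 0.921]

Inverse-Gamma(10.6, 4.8) quantiles: F⁻¹(0.025) and F⁻¹(0.975).
Equivalently, 1/σ² ~ Gamma(10.6, rate = 4.8); invert its 0.975 and 0.025 quantiles.
Posterior mean ≈ 0.500, SD ≈ 0.170; a Normal approximation gives roughly [0.166, 0.834].
Exact: lower = 0.269; upper = 0.921.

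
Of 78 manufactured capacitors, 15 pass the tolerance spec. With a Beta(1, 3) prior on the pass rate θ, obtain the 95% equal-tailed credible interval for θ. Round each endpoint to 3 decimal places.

[0.117, 0.287]

Posterior: Beta(1+15, 3+63) = Beta(16, 66).
Equal-tailed 95% interval: the 0.025 and 0.975 quantiles of Beta(16, 66).
Posterior mean ≈ 0.195, SD ≈ 0.043; a Normal approximation gives roughly [0.110, 0.280].
Exact: F⁻¹(0.025) = 0.117; F⁻¹(0.975) = 0.287.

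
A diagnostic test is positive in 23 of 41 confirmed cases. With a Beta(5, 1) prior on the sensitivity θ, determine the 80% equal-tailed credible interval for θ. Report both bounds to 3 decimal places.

[0.503, 0.686]

Posterior: Beta(5+23, 1+18) = Beta(28, 19).
Equal-tailed 80% interval: the 0.1 and 0.9 quantiles of Beta(28, 19).
Posterior mean ≈ 0.596, SD ≈ 0.071; a Normal approximation gives roughly [0.505, 0.687].
Exact: F⁻¹(0.1) = 0.503; F⁻¹(0.9) = 0.686.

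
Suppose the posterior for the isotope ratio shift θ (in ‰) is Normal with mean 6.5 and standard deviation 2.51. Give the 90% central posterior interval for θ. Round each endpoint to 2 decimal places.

The posterior is symmetric, so the 90% equal-tailed interval is θ = 6.5 ± z·2.51 with z = 1.645.
Half-width: 1.645 × 2.51 = 4.13.
6.5 − 4.13 = 2.37; 6.5 + 4.13 = 10.63.

[2.37, 10.63]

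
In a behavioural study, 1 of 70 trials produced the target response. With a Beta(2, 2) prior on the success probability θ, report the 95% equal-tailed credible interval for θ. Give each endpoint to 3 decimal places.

[0.009, 0.095]

Posterior: Beta(2+1, 2+69) = Beta(3, 71).
Equal-tailed 95% interval: the 0.025 and 0.975 quantiles of Beta(3, 71).
Posterior mean ≈ 0.041, SD ≈ 0.023; a Normal approximation gives roughly [-0.004, 0.085].
Exact: F⁻¹(0.025) = 0.009; F⁻¹(0.975) = 0.095.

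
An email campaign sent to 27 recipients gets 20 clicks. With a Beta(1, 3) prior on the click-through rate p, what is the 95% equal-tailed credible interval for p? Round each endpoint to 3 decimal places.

Posterior: Beta(1+20, 3+7) = Beta(21, 10).
Equal-tailed 95% interval: the 0.025 and 0.975 quantiles of Beta(21, 10).
Posterior mean ≈ 0.677, SD ≈ 0.083; a Normal approximation gives roughly [0.515, 0.839].
Exact: F⁻¹(0.025) = 0.506; F⁻¹(0.975) = 0.827.

[0.506, 0.827]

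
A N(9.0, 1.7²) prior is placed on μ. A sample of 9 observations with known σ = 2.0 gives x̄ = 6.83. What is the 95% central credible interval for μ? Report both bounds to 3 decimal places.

[5.903, 8.336]

Posterior precision = 1/1.7² + 9/2.0² = 0.3460 + 2.2500 = 2.5960, so posterior SD = 0.6206.
Posterior mean = (9.0/1.7² + 9·6.83/2.0²) / 2.5960 = 7.1192.
Interval: 7.1192 ± 1.960 × 0.6206 → [5.903, 8.336].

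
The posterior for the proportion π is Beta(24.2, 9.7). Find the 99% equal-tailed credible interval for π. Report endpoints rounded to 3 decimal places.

Posterior: Beta(24.2, 9.7).
Equal-tailed 99% interval: the 0.005 and 0.995 quantiles of Beta(24.2, 9.7).
Posterior mean ≈ 0.714, SD ≈ 0.077; a Normal approximation gives roughly [0.517, 0.911].
Exact: F⁻¹(0.005) = 0.499; F⁻¹(0.995) = 0.883.

[0.499, 0.883]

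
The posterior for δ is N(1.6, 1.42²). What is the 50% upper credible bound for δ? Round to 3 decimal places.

1.600

Need U with P(δ ≤ U) = 0.50: U = 1.6 + z_{0.5}·1.42.
z = 0.000; U = 1.6 + 0.000 × 1.42 = 1.600.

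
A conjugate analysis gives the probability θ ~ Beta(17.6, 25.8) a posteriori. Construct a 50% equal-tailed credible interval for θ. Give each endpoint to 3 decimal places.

[0.354, 0.455]

Posterior: Beta(17.6, 25.8).
Equal-tailed 50% interval: the 0.25 and 0.75 quantiles of Beta(17.6, 25.8).
Posterior mean ≈ 0.406, SD ≈ 0.074; a Normal approximation gives roughly [0.356, 0.455].
Exact: F⁻¹(0.25) = 0.354; F⁻¹(0.75) = 0.455.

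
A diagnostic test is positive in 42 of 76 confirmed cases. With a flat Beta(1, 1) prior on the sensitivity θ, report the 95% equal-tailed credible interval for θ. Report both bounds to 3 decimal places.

Posterior: Beta(1+42, 1+34) = Beta(43, 35).
Equal-tailed 95% interval: the 0.025 and 0.975 quantiles of Beta(43, 35).
Posterior mean ≈ 0.551, SD ≈ 0.056; a Normal approximation gives roughly [0.442, 0.661].
Exact: F⁻¹(0.025) = 0.441; F⁻¹(0.975) = 0.659.

[0.441, 0.659]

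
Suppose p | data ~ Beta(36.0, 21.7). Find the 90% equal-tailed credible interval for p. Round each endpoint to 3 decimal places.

Posterior: Beta(36.0, 21.7).
Equal-tailed 90% interval: the 0.05 and 0.95 quantiles of Beta(36.0, 21.7).
Posterior mean ≈ 0.624, SD ≈ 0.063; a Normal approximation gives roughly [0.520, 0.728].
Exact: F⁻¹(0.05) = 0.517; F⁻¹(0.95) = 0.726.

[0.517, 0.726]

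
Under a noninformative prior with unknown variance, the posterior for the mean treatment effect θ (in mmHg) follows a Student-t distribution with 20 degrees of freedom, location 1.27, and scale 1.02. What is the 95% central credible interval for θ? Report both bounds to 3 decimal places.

[-0.858, 3.398]

The t_20 distribution is symmetric; the 95% interval is 1.27 ± t·1.02 with t_{0.975,20} = 2.086.
Half-width: 2.086 × 1.02 = 2.128.
1.27 − 2.128 = -0.858; 1.27 + 2.128 = 3.398.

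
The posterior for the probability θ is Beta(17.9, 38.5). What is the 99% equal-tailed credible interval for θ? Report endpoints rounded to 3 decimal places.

[0.174, 0.485]

Posterior: Beta(17.9, 38.5).
Equal-tailed 99% interval: the 0.005 and 0.995 quantiles of Beta(17.9, 38.5).
Posterior mean ≈ 0.317, SD ≈ 0.061; a Normal approximation gives roughly [0.159, 0.476].
Exact: F⁻¹(0.005) = 0.174; F⁻¹(0.995) = 0.485.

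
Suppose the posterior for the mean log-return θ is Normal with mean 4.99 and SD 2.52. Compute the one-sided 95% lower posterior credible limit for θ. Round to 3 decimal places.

0.845

Need L with P(θ ≥ L) = 0.95: L = 4.99 − z_{0.05}·2.52.
z = 1.645; L = 4.99 − 1.645 × 2.52 = 0.845.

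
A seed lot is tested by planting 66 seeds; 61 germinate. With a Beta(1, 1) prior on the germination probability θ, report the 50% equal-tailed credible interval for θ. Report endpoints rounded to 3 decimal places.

Posterior: Beta(1+61, 1+5) = Beta(62, 6).
Equal-tailed 50% interval: the 0.25 and 0.75 quantiles of Beta(62, 6).
Posterior mean ≈ 0.912, SD ≈ 0.034; a Normal approximation gives roughly [0.889, 0.935].
Exact: F⁻¹(0.25) = 0.891; F⁻¹(0.75) = 0.937.

[0.891, 0.937]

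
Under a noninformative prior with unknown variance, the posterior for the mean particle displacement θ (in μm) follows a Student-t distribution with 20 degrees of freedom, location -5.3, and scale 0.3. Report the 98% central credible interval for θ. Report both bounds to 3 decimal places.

The t_20 distribution is symmetric; the 98% interval is -5.3 ± t·0.3 with t_{0.99,20} = 2.528.
Half-width: 2.528 × 0.3 = 0.758.
-5.3 − 0.758 = -6.058; -5.3 + 0.758 = -4.542.

[-6.058, -4.542]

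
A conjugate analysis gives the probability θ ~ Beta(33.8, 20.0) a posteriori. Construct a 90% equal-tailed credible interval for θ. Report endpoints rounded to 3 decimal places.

Posterior: Beta(33.8, 20.0).
Equal-tailed 90% interval: the 0.05 and 0.95 quantiles of Beta(33.8, 20.0).
Posterior mean ≈ 0.628, SD ≈ 0.065; a Normal approximation gives roughly [0.521, 0.736].
Exact: F⁻¹(0.05) = 0.518; F⁻¹(0.95) = 0.733.

[0.518, 0.733]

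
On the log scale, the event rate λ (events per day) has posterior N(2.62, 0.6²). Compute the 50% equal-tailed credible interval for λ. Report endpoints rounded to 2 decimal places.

[9.16, 20.59]

On the log scale the 50% interval is 2.62 ± 0.674 × 0.6 = [2.2153, 3.0247].
Exponentiate: [e^2.2153, e^3.0247] = [9.16, 20.59].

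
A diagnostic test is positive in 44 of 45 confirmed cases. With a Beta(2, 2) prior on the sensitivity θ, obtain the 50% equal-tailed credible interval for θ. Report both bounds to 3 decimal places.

[0.920, 0.964]

Posterior: Beta(2+44, 2+1) = Beta(46, 3).
Equal-tailed 50% interval: the 0.25 and 0.75 quantiles of Beta(46, 3).
Posterior mean ≈ 0.939, SD ≈ 0.034; a Normal approximation gives roughly [0.916, 0.962].
Exact: F⁻¹(0.25) = 0.920; F⁻¹(0.75) = 0.964.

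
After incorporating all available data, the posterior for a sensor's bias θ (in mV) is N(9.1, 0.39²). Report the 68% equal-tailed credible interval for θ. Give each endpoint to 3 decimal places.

[8.712, 9.488]

The posterior is symmetric, so the 68% equal-tailed interval is θ = 9.1 ± z·0.39 with z = 0.994.
Half-width: 0.994 × 0.39 = 0.388.
9.1 − 0.388 = 8.712; 9.1 + 0.388 = 9.488.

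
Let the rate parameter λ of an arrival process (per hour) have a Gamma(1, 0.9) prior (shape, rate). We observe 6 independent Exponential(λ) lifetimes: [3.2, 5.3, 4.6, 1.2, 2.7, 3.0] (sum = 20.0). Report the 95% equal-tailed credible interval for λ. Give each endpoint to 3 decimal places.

Posterior: Gamma(1+6, 0.9+20.0) = Gamma(7, 20.9) (shape, rate).
Equal-tailed 95% interval: Gamma(7, 20.9) quantiles at 0.025 and 0.975.
Posterior mean ≈ 0.335, SD ≈ 0.127; a Normal approximation gives roughly [0.087, 0.583].
Exact: lower = 0.135; upper = 0.625.

[0.135, 0.625]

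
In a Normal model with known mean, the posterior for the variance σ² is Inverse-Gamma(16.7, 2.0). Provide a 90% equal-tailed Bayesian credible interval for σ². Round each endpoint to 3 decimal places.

[0.084, 0.189]

Inverse-Gamma(16.7, 2.0) quantiles: F⁻¹(0.05) and F⁻¹(0.95).
Equivalently, 1/σ² ~ Gamma(16.7, rate = 2.0); invert its 0.95 and 0.05 quantiles.
Posterior mean ≈ 0.127, SD ≈ 0.033; a Normal approximation gives roughly [0.073, 0.182].
Exact: lower = 0.084; upper = 0.189.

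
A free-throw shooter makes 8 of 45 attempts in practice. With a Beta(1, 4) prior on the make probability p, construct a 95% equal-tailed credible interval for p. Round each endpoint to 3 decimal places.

Posterior: Beta(1+8, 4+37) = Beta(9, 41).
Equal-tailed 95% interval: the 0.025 and 0.975 quantiles of Beta(9, 41).
Posterior mean ≈ 0.180, SD ≈ 0.054; a Normal approximation gives roughly [0.075, 0.285].
Exact: F⁻¹(0.025) = 0.088; F⁻¹(0.975) = 0.297.

[0.088, 0.297]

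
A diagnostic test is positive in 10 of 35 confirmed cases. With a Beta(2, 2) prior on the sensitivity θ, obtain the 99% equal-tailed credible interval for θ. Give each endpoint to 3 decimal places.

Posterior: Beta(2+10, 2+25) = Beta(12, 27).
Equal-tailed 99% interval: the 0.005 and 0.995 quantiles of Beta(12, 27).
Posterior mean ≈ 0.308, SD ≈ 0.073; a Normal approximation gives roughly [0.120, 0.496].
Exact: F⁻¹(0.005) = 0.142; F⁻¹(0.995) = 0.509.

[0.142, 0.509]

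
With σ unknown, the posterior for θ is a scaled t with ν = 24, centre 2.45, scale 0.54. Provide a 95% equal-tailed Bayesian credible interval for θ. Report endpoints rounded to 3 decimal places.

The t_24 distribution is symmetric; the 95% interval is 2.45 ± t·0.54 with t_{0.975,24} = 2.064.
Half-width: 2.064 × 0.54 = 1.115.
2.45 − 1.115 = 1.335; 2.45 + 1.115 = 3.565.

[1.335, 3.565]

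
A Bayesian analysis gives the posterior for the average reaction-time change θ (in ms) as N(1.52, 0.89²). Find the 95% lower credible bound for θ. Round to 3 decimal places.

Need L with P(θ ≥ L) = 0.95: L = 1.52 − z_{0.05}·0.89.
z = 1.645; L = 1.52 − 1.645 × 0.89 = 0.056.

0.056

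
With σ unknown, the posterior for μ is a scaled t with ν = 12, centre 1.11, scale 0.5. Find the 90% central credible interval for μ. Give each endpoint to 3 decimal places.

The t_12 distribution is symmetric; the 90% interval is 1.11 ± t·0.5 with t_{0.95,12} = 1.782.
Half-width: 1.782 × 0.5 = 0.891.
1.11 − 0.891 = 0.219; 1.11 + 0.891 = 2.001.

[0.219, 2.001]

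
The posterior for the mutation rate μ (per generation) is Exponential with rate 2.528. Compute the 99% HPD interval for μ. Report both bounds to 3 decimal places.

The exponential density is strictly decreasing on [0, ∞), so the HPD interval is anchored at 0: [0, q] with P(μ ≤ q) = 0.99.
q = −ln(1 − 0.99) / 2.528 = 4.6052 / 2.528 = 1.822.

[0.000, 1.822]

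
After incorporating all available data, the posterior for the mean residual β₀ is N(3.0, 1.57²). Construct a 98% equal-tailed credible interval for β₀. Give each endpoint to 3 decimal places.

[-0.652, 6.652]

The posterior is symmetric, so the 98% equal-tailed interval is β₀ = 3.0 ± z·1.57 with z = 2.326.
Half-width: 2.326 × 1.57 = 3.652.
3.0 − 3.652 = -0.652; 3.0 + 3.652 = 6.652.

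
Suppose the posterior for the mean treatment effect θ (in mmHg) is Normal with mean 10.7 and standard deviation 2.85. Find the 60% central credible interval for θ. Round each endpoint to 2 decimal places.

The posterior is symmetric, so the 60% equal-tailed interval is θ = 10.7 ± z·2.85 with z = 0.842.
Half-width: 0.842 × 2.85 = 2.40.
10.7 − 2.40 = 8.30; 10.7 + 2.40 = 13.10.

[8.30, 13.10]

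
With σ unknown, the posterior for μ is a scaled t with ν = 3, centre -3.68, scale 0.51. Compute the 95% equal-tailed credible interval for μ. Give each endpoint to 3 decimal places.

[-5.303, -2.057]

The t_3 distribution is symmetric; the 95% interval is -3.68 ± t·0.51 with t_{0.975,3} = 3.182.
Half-width: 3.182 × 0.51 = 1.623.
-3.68 − 1.623 = -5.303; -3.68 + 1.623 = -2.057.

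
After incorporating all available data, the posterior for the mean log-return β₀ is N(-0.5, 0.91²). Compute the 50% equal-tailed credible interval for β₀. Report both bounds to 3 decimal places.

[-1.114, 0.114]

The posterior is symmetric, so the 50% equal-tailed interval is β₀ = -0.5 ± z·0.91 with z = 0.674.
Half-width: 0.674 × 0.91 = 0.614.
-0.5 − 0.614 = -1.114; -0.5 + 0.614 = 0.114.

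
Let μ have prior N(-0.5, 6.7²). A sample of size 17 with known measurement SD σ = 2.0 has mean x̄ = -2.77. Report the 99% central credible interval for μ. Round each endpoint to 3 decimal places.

[-4.004, -1.512]

Posterior precision = 1/6.7² + 17/2.0² = 0.0223 + 4.2500 = 4.2723, so posterior SD = 0.4838.
Posterior mean = (-0.5/6.7² + 17·-2.77/2.0²) / 4.2723 = -2.7582.
Interval: -2.7582 ± 2.576 × 0.4838 → [-4.004, -1.512].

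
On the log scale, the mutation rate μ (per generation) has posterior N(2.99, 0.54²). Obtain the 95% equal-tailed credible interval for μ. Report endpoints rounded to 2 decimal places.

[6.90, 57.30]

On the log scale the 95% interval is 2.99 ± 1.960 × 0.54 = [1.9316, 4.0484].
Exponentiate: [e^1.9316, e^4.0484] = [6.90, 57.30].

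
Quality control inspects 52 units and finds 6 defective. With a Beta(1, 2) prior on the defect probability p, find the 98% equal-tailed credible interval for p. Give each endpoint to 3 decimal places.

Posterior: Beta(1+6, 2+46) = Beta(7, 48).
Equal-tailed 98% interval: the 0.01 and 0.99 quantiles of Beta(7, 48).
Posterior mean ≈ 0.127, SD ≈ 0.045; a Normal approximation gives roughly [0.024, 0.231].
Exact: F⁻¹(0.01) = 0.045; F⁻¹(0.99) = 0.249.

[0.045, 0.249]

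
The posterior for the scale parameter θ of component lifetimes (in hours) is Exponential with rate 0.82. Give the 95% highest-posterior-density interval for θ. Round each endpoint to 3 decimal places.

[0.000, 3.653]

The exponential density is strictly decreasing on [0, ∞), so the HPD interval is anchored at 0: [0, q] with P(θ ≤ q) = 0.95.
q = −ln(1 − 0.95) / 0.82 = 2.9957 / 0.82 = 3.653.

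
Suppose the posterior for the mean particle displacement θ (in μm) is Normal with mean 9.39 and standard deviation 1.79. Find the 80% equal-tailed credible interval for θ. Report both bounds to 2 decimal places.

The posterior is symmetric, so the 80% equal-tailed interval is θ = 9.39 ± z·1.79 with z = 1.282.
Half-width: 1.282 × 1.79 = 2.29.
9.39 − 2.29 = 7.10; 9.39 + 2.29 = 11.68.

[7.10, 11.68]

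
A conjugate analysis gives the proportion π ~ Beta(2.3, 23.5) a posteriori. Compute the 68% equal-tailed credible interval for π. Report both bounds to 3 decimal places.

Posterior: Beta(2.3, 23.5).
Equal-tailed 68% interval: the 0.16 and 0.84 quantiles of Beta(2.3, 23.5).
Posterior mean ≈ 0.089, SD ≈ 0.055; a Normal approximation gives roughly [0.034, 0.144].
Exact: F⁻¹(0.16) = 0.037; F⁻¹(0.84) = 0.142.

[0.037, 0.142]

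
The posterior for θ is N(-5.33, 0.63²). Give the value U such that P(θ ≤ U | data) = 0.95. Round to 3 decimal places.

-4.294

Need U with P(θ ≤ U) = 0.95: U = -5.33 + z_{0.05}·0.63.
z = 1.645; U = -5.33 + 1.645 × 0.63 = -4.294.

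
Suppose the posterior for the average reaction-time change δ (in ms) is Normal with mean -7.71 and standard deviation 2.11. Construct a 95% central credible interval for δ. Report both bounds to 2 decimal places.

The posterior is symmetric, so the 95% equal-tailed interval is δ = -7.71 ± z·2.11 with z = 1.960.
Half-width: 1.960 × 2.11 = 4.14.
-7.71 − 4.14 = -11.85; -7.71 + 4.14 = -3.57.

[-11.85, -3.57]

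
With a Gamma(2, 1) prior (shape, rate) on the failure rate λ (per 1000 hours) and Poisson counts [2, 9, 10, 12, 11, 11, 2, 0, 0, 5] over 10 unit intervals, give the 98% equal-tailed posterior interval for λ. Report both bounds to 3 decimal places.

[4.261, 7.642]

Posterior: Gamma(2+62, 1+10) = Gamma(64, 11) (shape, rate).
Equal-tailed 98% interval: Gamma(64, 11) quantiles at 0.01 and 0.99.
Posterior mean ≈ 5.818, SD ≈ 0.727; a Normal approximation gives roughly [4.126, 7.510].
Exact: lower = 4.261; upper = 7.642.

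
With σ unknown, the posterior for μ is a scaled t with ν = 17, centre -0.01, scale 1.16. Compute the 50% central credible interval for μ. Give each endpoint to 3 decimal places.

The t_17 distribution is symmetric; the 50% interval is -0.01 ± t·1.16 with t_{0.75,17} = 0.689.
Half-width: 0.689 × 1.16 = 0.799.
-0.01 − 0.799 = -0.809; -0.01 + 0.799 = 0.789.

[-0.809, 0.789]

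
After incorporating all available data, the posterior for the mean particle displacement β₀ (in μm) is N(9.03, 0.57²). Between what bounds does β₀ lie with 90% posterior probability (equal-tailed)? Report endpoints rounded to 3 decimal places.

The posterior is symmetric, so the 90% equal-tailed interval is β₀ = 9.03 ± z·0.57 with z = 1.645.
Half-width: 1.645 × 0.57 = 0.938.
9.03 − 0.938 = 8.092; 9.03 + 0.938 = 9.968.

[8.092, 9.968]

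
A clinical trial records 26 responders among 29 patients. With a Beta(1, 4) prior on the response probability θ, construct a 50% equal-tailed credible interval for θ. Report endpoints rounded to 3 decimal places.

Posterior: Beta(1+26, 4+3) = Beta(27, 7).
Equal-tailed 50% interval: the 0.25 and 0.75 quantiles of Beta(27, 7).
Posterior mean ≈ 0.794, SD ≈ 0.068; a Normal approximation gives roughly [0.748, 0.840].
Exact: F⁻¹(0.25) = 0.751; F⁻¹(0.75) = 0.844.

[0.751, 0.844]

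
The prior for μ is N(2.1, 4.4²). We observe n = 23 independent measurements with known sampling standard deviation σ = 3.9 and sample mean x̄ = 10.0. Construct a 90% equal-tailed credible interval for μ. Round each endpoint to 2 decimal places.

Posterior precision = 1/4.4² + 23/3.9² = 0.0517 + 1.5122 = 1.5638, so posterior SD = 0.7997.
Posterior mean = (2.1/4.4² + 23·10.0/3.9²) / 1.5638 = 9.7391.
Interval: 9.7391 ± 1.645 × 0.7997 → [8.42, 11.05].

[8.42, 11.05]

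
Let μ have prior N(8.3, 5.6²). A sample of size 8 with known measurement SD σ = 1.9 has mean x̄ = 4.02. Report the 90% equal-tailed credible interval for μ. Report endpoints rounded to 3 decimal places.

[2.984, 5.178]

Posterior precision = 1/5.6² + 8/1.9² = 0.0319 + 2.2161 = 2.2480, so posterior SD = 0.6670.
Posterior mean = (8.3/5.6² + 8·4.02/1.9²) / 2.2480 = 4.0807.
Interval: 4.0807 ± 1.645 × 0.6670 → [2.984, 5.178].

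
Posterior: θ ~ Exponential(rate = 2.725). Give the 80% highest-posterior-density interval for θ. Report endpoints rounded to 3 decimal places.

[0.000, 0.591]

The exponential density is strictly decreasing on [0, ∞), so the HPD interval is anchored at 0: [0, q] with P(θ ≤ q) = 0.80.
q = −ln(1 − 0.80) / 2.725 = 1.6094 / 2.725 = 0.591.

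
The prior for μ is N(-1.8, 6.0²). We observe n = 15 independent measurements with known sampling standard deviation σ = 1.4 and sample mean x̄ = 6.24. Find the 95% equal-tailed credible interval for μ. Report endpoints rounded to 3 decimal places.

Posterior precision = 1/6.0² + 15/1.4² = 0.0278 + 7.6531 = 7.6808, so posterior SD = 0.3608.
Posterior mean = (-1.8/6.0² + 15·6.24/1.4²) / 7.6808 = 6.2109.
Interval: 6.2109 ± 1.960 × 0.3608 → [5.504, 6.918].

[5.504, 6.918]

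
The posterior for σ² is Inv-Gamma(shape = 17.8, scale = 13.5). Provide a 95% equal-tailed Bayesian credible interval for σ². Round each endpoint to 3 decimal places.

Inverse-Gamma(17.8, 13.5) quantiles: F⁻¹(0.025) and F⁻¹(0.975).
Equivalently, 1/σ² ~ Gamma(17.8, rate = 13.5); invert its 0.975 and 0.025 quantiles.
Posterior mean ≈ 0.804, SD ≈ 0.202; a Normal approximation gives roughly [0.407, 1.200].
Exact: lower = 0.501; upper = 1.284.

[0.501, 1.284]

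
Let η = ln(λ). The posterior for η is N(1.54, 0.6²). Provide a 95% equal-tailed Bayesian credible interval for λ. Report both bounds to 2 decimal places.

[1.44, 15.12]

On the log scale the 95% interval is 1.54 ± 1.960 × 0.6 = [0.3640, 2.7160].
Exponentiate: [e^0.3640, e^2.7160] = [1.44, 15.12].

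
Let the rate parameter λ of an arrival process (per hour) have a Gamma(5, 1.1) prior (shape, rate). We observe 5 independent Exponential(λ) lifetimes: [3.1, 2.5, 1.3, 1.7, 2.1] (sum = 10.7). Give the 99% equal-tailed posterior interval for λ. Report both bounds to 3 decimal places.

Posterior: Gamma(5+5, 1.1+10.7) = Gamma(10, 11.8) (shape, rate).
Equal-tailed 99% interval: Gamma(10, 11.8) quantiles at 0.005 and 0.995.
Posterior mean ≈ 0.847, SD ≈ 0.268; a Normal approximation gives roughly [0.157, 1.538].
Exact: lower = 0.315; upper = 1.695.

[0.315, 1.695]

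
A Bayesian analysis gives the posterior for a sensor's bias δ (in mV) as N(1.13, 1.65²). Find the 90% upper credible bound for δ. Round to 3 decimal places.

Need U with P(δ ≤ U) = 0.90: U = 1.13 + z_{0.1}·1.65.
z = 1.282; U = 1.13 + 1.282 × 1.65 = 3.245.

3.245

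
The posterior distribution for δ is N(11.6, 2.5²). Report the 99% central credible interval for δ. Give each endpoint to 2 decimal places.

[5.16, 18.04]

The posterior is symmetric, so the 99% equal-tailed interval is δ = 11.6 ± z·2.5 with z = 2.576.
Half-width: 2.576 × 2.5 = 6.44.
11.6 − 6.44 = 5.16; 11.6 + 6.44 = 18.04.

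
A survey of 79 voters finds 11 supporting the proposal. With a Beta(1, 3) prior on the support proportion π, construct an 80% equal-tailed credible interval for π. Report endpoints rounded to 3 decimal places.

Posterior: Beta(1+11, 3+68) = Beta(12, 71).
Equal-tailed 80% interval: the 0.1 and 0.9 quantiles of Beta(12, 71).
Posterior mean ≈ 0.145, SD ≈ 0.038; a Normal approximation gives roughly [0.095, 0.194].
Exact: F⁻¹(0.1) = 0.097; F⁻¹(0.9) = 0.195.

[0.097, 0.195]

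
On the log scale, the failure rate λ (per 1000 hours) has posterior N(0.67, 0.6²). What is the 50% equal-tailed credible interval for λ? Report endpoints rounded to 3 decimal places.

On the log scale the 50% interval is 0.67 ± 0.674 × 0.6 = [0.2653, 1.0747].
Exponentiate: [e^0.2653, e^1.0747] = [1.304, 2.929].

[1.304, 2.929]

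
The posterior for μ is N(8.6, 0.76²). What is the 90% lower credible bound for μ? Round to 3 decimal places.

7.626

Need L with P(μ ≥ L) = 0.90: L = 8.6 − z_{0.1}·0.76.
z = 1.282; L = 8.6 − 1.282 × 0.76 = 7.626.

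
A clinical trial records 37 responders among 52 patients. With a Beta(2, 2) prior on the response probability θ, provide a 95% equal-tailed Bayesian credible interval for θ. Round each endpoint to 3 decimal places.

Posterior: Beta(2+37, 2+15) = Beta(39, 17).
Equal-tailed 95% interval: the 0.025 and 0.975 quantiles of Beta(39, 17).
Posterior mean ≈ 0.696, SD ≈ 0.061; a Normal approximation gives roughly [0.577, 0.816].
Exact: F⁻¹(0.025) = 0.571; F⁻¹(0.975) = 0.809.

[0.571, 0.809]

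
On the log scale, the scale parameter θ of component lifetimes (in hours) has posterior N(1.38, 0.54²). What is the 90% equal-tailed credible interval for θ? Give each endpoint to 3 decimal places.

On the log scale the 90% interval is 1.38 ± 1.645 × 0.54 = [0.4918, 2.2682].
Exponentiate: [e^0.4918, e^2.2682] = [1.635, 9.662].

[1.635, 9.662]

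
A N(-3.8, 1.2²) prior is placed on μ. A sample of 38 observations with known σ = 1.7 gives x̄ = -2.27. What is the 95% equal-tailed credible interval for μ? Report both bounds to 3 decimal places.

Posterior precision = 1/1.2² + 38/1.7² = 0.6944 + 13.1488 = 13.8432, so posterior SD = 0.2688.
Posterior mean = (-3.8/1.2² + 38·-2.27/1.7²) / 13.8432 = -2.3468.
Interval: -2.3468 ± 1.960 × 0.2688 → [-2.874, -1.820].

[-2.874, -1.820]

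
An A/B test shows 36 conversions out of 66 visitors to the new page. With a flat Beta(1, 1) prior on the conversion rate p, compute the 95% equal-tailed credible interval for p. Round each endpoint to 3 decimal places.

[0.426, 0.660]

Posterior: Beta(1+36, 1+30) = Beta(37, 31).
Equal-tailed 95% interval: the 0.025 and 0.975 quantiles of Beta(37, 31).
Posterior mean ≈ 0.544, SD ≈ 0.060; a Normal approximation gives roughly [0.427, 0.662].
Exact: F⁻¹(0.025) = 0.426; F⁻¹(0.975) = 0.660.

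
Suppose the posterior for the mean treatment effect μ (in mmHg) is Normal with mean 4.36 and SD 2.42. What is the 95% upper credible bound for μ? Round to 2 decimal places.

8.34

Need U with P(μ ≤ U) = 0.95: U = 4.36 + z_{0.05}·2.42.
z = 1.645; U = 4.36 + 1.645 × 2.42 = 8.34.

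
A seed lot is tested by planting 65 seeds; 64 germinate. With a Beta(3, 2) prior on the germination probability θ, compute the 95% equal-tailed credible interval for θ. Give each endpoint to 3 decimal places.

[0.899, 0.991]

Posterior: Beta(3+64, 2+1) = Beta(67, 3).
Equal-tailed 95% interval: the 0.025 and 0.975 quantiles of Beta(67, 3).
Posterior mean ≈ 0.957, SD ≈ 0.024; a Normal approximation gives roughly [0.910, 1.004].
Exact: F⁻¹(0.025) = 0.899; F⁻¹(0.975) = 0.991.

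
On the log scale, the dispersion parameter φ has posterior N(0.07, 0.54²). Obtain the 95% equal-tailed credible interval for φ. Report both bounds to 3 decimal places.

[0.372, 3.091]

On the log scale the 95% interval is 0.07 ± 1.960 × 0.54 = [-0.9884, 1.1284].
Exponentiate: [e^-0.9884, e^1.1284] = [0.372, 3.091].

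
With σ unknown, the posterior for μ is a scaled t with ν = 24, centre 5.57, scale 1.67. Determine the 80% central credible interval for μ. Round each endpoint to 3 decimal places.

[3.369, 7.771]

The t_24 distribution is symmetric; the 80% interval is 5.57 ± t·1.67 with t_{0.9,24} = 1.318.
Half-width: 1.318 × 1.67 = 2.201.
5.57 − 2.201 = 3.369; 5.57 + 2.201 = 7.771.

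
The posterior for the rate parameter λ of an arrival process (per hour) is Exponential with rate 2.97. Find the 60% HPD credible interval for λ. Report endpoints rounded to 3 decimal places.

The exponential density is strictly decreasing on [0, ∞), so the HPD interval is anchored at 0: [0, q] with P(λ ≤ q) = 0.60.
q = −ln(1 − 0.60) / 2.97 = 0.9163 / 2.97 = 0.309.

[0.000, 0.309]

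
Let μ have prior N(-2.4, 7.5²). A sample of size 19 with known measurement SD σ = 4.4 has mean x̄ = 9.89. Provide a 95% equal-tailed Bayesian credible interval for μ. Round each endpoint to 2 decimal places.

[7.71, 11.63]

Posterior precision = 1/7.5² + 19/4.4² = 0.0178 + 0.9814 = 0.9992, so posterior SD = 1.0004.
Posterior mean = (-2.4/7.5² + 19·9.89/4.4²) / 0.9992 = 9.6713.
Interval: 9.6713 ± 1.960 × 1.0004 → [7.71, 11.63].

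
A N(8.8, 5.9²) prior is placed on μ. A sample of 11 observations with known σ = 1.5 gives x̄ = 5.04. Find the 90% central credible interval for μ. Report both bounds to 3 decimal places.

Posterior precision = 1/5.9² + 11/1.5² = 0.0287 + 4.8889 = 4.9176, so posterior SD = 0.4509.
Posterior mean = (8.8/5.9² + 11·5.04/1.5²) / 4.9176 = 5.0620.
Interval: 5.0620 ± 1.645 × 0.4509 → [4.320, 5.804].

[4.320, 5.804]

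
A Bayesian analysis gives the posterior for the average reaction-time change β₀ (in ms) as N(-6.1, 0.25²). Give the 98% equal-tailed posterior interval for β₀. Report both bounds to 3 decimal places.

[-6.682, -5.518]

The posterior is symmetric, so the 98% equal-tailed interval is β₀ = -6.1 ± z·0.25 with z = 2.326.
Half-width: 2.326 × 0.25 = 0.582.
-6.1 − 0.582 = -6.682; -6.1 + 0.582 = -5.518.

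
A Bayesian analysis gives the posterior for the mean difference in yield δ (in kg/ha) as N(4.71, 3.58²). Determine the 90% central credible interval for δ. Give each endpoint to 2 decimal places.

The posterior is symmetric, so the 90% equal-tailed interval is δ = 4.71 ± z·3.58 with z = 1.645.
Half-width: 1.645 × 3.58 = 5.89.
4.71 − 5.89 = -1.18; 4.71 + 5.89 = 10.60.

[-1.18, 10.60]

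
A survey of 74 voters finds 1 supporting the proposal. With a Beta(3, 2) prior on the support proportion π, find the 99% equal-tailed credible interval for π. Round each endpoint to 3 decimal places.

Posterior: Beta(3+1, 2+73) = Beta(4, 75).
Equal-tailed 99% interval: the 0.005 and 0.995 quantiles of Beta(4, 75).
Posterior mean ≈ 0.051, SD ≈ 0.025; a Normal approximation gives roughly [-0.013, 0.114].
Exact: F⁻¹(0.005) = 0.009; F⁻¹(0.995) = 0.134.

[0.009, 0.134]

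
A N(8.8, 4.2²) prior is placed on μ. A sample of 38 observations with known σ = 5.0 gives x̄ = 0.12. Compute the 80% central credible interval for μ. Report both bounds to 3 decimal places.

Posterior precision = 1/4.2² + 38/5.0² = 0.0567 + 1.5200 = 1.5767, so posterior SD = 0.7964.
Posterior mean = (8.8/4.2² + 38·0.12/5.0²) / 1.5767 = 0.4321.
Interval: 0.4321 ± 1.282 × 0.7964 → [-0.589, 1.453].

[-0.589, 1.453]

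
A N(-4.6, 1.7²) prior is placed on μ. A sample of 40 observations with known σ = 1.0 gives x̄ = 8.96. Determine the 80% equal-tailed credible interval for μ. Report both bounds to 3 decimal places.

[8.642, 9.045]

Posterior precision = 1/1.7² + 40/1.0² = 0.3460 + 40.0000 = 40.3460, so posterior SD = 0.1574.
Posterior mean = (-4.6/1.7² + 40·8.96/1.0²) / 40.3460 = 8.8437.
Interval: 8.8437 ± 1.282 × 0.1574 → [8.642, 9.045].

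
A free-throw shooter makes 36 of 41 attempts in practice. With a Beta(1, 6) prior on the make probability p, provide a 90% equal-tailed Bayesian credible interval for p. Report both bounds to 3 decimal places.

Posterior: Beta(1+36, 6+5) = Beta(37, 11).
Equal-tailed 90% interval: the 0.05 and 0.95 quantiles of Beta(37, 11).
Posterior mean ≈ 0.771, SD ≈ 0.060; a Normal approximation gives roughly [0.672, 0.870].
Exact: F⁻¹(0.05) = 0.666; F⁻¹(0.95) = 0.863.

[0.666, 0.863]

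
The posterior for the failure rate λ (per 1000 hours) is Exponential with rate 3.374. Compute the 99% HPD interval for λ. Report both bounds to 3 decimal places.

The exponential density is strictly decreasing on [0, ∞), so the HPD interval is anchored at 0: [0, q] with P(λ ≤ q) = 0.99.
q = −ln(1 − 0.99) / 3.374 = 4.6052 / 3.374 = 1.365.

[0.000, 1.365]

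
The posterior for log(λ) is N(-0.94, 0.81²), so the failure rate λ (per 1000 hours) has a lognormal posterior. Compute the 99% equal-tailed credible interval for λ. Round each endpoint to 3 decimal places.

[0.048, 3.147]

On the log scale the 99% interval is -0.94 ± 2.576 × 0.81 = [-3.0264, 1.1464].
Exponentiate: [e^-3.0264, e^1.1464] = [0.048, 3.147].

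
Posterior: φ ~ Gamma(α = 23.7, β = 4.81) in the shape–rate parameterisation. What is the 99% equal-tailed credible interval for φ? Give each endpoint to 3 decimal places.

Posterior: Gamma(shape 23.7, rate 4.81).
Equal-tailed 99% interval: Gamma(23.7, 4.81) quantiles at 0.005 and 0.995.
Posterior mean ≈ 4.927, SD ≈ 1.012; a Normal approximation gives roughly [2.320, 7.534].
Exact: lower = 2.710; upper = 7.922.

[2.710, 7.922]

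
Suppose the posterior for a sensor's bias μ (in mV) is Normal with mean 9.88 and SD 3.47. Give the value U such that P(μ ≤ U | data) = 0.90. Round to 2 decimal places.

Need U with P(μ ≤ U) = 0.90: U = 9.88 + z_{0.1}·3.47.
z = 1.282; U = 9.88 + 1.282 × 3.47 = 14.33.

14.33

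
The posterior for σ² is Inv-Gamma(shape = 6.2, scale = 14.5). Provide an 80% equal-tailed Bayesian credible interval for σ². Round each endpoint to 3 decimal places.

[1.522, 4.396]

Inverse-Gamma(6.2, 14.5) quantiles: F⁻¹(0.1) and F⁻¹(0.9).
Equivalently, 1/σ² ~ Gamma(6.2, rate = 14.5); invert its 0.9 and 0.1 quantiles.
Posterior mean ≈ 2.788, SD ≈ 1.361; a Normal approximation gives roughly [1.045, 4.532].
Exact: lower = 1.522; upper = 4.396.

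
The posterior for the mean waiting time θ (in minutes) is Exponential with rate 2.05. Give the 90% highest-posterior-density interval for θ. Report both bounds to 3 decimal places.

The exponential density is strictly decreasing on [0, ∞), so the HPD interval is anchored at 0: [0, q] with P(θ ≤ q) = 0.90.
q = −ln(1 − 0.90) / 2.05 = 2.3026 / 2.05 = 1.123.

[0.000, 1.123]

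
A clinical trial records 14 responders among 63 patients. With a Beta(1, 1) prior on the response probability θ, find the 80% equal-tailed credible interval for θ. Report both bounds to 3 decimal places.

[0.166, 0.299]

Posterior: Beta(1+14, 1+49) = Beta(15, 50).
Equal-tailed 80% interval: the 0.1 and 0.9 quantiles of Beta(15, 50).
Posterior mean ≈ 0.231, SD ≈ 0.052; a Normal approximation gives roughly [0.164, 0.297].
Exact: F⁻¹(0.1) = 0.166; F⁻¹(0.9) = 0.299.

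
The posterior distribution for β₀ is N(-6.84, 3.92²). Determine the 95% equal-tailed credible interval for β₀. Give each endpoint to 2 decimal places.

[-14.52, 0.84]

The posterior is symmetric, so the 95% equal-tailed interval is β₀ = -6.84 ± z·3.92 with z = 1.960.
Half-width: 1.960 × 3.92 = 7.68.
-6.84 − 7.68 = -14.52; -6.84 + 7.68 = 0.84.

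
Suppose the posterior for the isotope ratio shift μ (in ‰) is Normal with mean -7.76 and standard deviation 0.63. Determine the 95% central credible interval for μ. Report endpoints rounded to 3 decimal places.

[-8.995, -6.525]

The posterior is symmetric, so the 95% equal-tailed interval is μ = -7.76 ± z·0.63 with z = 1.960.
Half-width: 1.960 × 0.63 = 1.235.
-7.76 − 1.235 = -8.995; -7.76 + 1.235 = -6.525.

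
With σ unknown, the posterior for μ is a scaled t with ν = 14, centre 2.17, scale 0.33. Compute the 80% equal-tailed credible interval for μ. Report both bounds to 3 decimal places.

[1.726, 2.614]

The t_14 distribution is symmetric; the 80% interval is 2.17 ± t·0.33 with t_{0.9,14} = 1.345.
Half-width: 1.345 × 0.33 = 0.444.
2.17 − 0.444 = 1.726; 2.17 + 0.444 = 2.614.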